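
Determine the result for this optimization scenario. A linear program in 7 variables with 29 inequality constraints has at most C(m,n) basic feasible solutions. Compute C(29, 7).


Each vertex corresponds to some choice of n active constraints out of m, so the number of vertices is at most C(m, n) = m! / (n!(m-n)!).
m = 29, n = 7
Numerator: 29 * 28 * 27 * 26 * 25 * 24 * 23
Denominator: 7! = 5040
C(29, 7) = 1560780


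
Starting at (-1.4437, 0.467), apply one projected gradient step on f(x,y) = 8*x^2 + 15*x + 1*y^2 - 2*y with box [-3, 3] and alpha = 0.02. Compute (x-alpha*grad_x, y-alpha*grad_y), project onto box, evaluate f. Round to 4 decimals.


Step 1: Compute gradient at (-1.4437, 0.467).
grad_x = 2*8*-1.4437 + 15 = -8.0992
grad_y = 2*1*0.467 - 2 = -1.066
Step 2: Gradient step.
x_raw = -1.4437 - 0.02*-8.0992 = -1.2817
y_raw = 0.467 - 0.02*-1.066 = 0.4883
Step 3: Project onto [-3, 3].
x_proj = clip(-1.2817) = -1.2817
y_proj = clip(0.4883) = 0.4883
Step 4: Evaluate f.
f(-1.2817, 0.4883) = -6.8216


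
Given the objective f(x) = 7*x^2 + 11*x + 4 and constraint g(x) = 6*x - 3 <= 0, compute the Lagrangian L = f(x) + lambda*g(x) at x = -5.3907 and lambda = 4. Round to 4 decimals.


Step 1: Evaluate f(x).
f(-5.3907) = 7*(-5.3907)^2 + 11*(-5.3907) + 4 = 148.1198
Step 2: Evaluate g(x).
g(-5.3907) = 6*-5.3907 - 3 = -35.3442
Step 3: Compute Lagrangian.
L = 148.1198 + 4*-35.3442 = 6.743


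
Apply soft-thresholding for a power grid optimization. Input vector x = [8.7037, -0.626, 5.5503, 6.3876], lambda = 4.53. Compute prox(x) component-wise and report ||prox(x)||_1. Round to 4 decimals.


Soft-thresholding with lambda = 4.53:
prox(8.7037) = sign(8.7037)*max(|8.7037| - 4.53, 0) = 4.1737
prox(-0.626) = sign(-0.626)*max(|-0.626| - 4.53, 0) = 0.0
prox(5.5503) = sign(5.5503)*max(|5.5503| - 4.53, 0) = 1.0203
prox(6.3876) = sign(6.3876)*max(|6.3876| - 4.53, 0) = 1.8576
prox(x) = [4.1737, 0.0, 1.0203, 1.8576]
||prox(x)||_1 = 4.1737 + 0.0 + 1.0203 + 1.8576 = 7.0516


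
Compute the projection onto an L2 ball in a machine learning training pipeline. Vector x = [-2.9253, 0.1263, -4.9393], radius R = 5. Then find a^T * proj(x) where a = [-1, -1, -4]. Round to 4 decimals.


Step 1: Compute ||x|| (intermediates to 6 decimals).
||x|| = sqrt((-2.9253)^2 + 0.1263^2 + (-4.9393)^2) = 5.741952
Step 2: Project.
Since ||x|| > R, scale = R/||x|| = 5/5.741952 = 0.870784, proj(x) = scale * x
proj(x) = [-2.547304, 0.10998, -4.301063]
Step 3: Dot product.
a^T * proj(x) = -1*(-2.547304) - 1*0.10998 - 4*(-4.301063) = 19.6416


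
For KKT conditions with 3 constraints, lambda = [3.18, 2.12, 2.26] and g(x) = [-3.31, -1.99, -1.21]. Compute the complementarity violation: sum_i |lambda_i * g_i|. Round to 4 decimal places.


KKT complementary slackness check:
lambda_1 * g_1 = 3.18 * -3.31 = -10.5258
lambda_2 * g_2 = 2.12 * -1.99 = -4.2188
lambda_3 * g_3 = 2.26 * -1.21 = -2.7346
Total violation = 10.5258 + 4.2188 + 2.7346 = 17.4792


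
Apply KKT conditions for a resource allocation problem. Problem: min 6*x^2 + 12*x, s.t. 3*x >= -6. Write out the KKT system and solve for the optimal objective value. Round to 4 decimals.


Step 1: Try lambda = 0 (constraint inactive).
Stationarity: 2*6*x + 12 = 0
x* = -12/(2*6) = -1.0
Check constraint: 3*-1.0 = -3.0 >= -6 -- satisfied.
Step 2: Compute optimal value.
f(x*) = 6*(-1.0)^2 + 12*(-1.0) = -6.0


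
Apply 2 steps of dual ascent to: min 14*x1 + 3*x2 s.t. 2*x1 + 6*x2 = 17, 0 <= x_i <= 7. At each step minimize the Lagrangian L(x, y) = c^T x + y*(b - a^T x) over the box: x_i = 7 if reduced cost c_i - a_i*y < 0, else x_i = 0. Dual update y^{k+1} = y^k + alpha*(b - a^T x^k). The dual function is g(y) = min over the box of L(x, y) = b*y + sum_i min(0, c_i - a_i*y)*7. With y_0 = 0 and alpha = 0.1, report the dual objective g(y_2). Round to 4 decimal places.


Dual ascent for LP: min 14*x1 + 3*x2, 2*x1 + 6*x2 = 17, 0 <= x_i <= 7
Step 1: y^k = 0.0, reduced costs: (14.0, 3.0)
  x^k = (0.0, 0.0), subgradient = b - a^T x = 17.0
  y^{k+1} = 0.0 + 0.1*17.0 = 1.7
Step 2: y^k = 1.7, reduced costs: (10.6, -7.2)
  x^k = (0.0, 7.0), subgradient = b - a^T x = -25.0
  y^{k+1} = 1.7 + 0.1*-25.0 = -0.8
Dual objective at y_2 = -0.8: reduced costs (15.6, 7.8), box minimizer x = (0.0, 0.0)
g(y_2) = b*y + (c1 - a1*y)*x1 + (c2 - a2*y)*x2 = 17*(-0.8) + 15.6*0.0 + 7.8*0.0 = -13.6 + 0.0 + 0.0 = -13.6


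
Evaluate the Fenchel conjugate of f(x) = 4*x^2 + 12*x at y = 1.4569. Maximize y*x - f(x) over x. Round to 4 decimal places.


f*(y) = sup_x {y*x - a*x^2 - b*x} = sup_x {(y-b)*x - a*x^2}
FOC: (y - b) - 2a*x = 0 => x* = (y - b)/(2a)
x* = (1.4569 - 12)/(2*4) = -1.3179
f*(1.4569) = (y-b)^2/(4a) = (1.4569 - 12)^2/(4*4)
= 111.157/16 = 6.9473


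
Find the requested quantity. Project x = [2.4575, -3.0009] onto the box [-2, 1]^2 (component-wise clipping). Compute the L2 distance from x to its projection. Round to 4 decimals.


Project each component onto [-2, 1].
clip(2.4575) = 1.0, clip(-3.0009) = -2.0
Projection = [1.0, -2.0]
Squared diffs: [2.1243, 1.0018]
Distance = sqrt(3.1261) = 1.7681


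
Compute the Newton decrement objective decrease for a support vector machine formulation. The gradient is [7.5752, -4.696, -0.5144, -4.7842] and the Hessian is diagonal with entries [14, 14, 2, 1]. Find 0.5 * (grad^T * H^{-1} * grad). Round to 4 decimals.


Step 1: H is diagonal, so H^(-1) * g = [0.5411, -0.3354, -0.2572, -4.7842].
Step 2: g^T H^(-1) g = sum_i g_i^2 / H_ii
  = (7.5752)^2/14 + (-4.696)^2/14 + (-0.5144)^2/2 + (-4.7842)^2/1
  = 4.0988 + 1.5752 + 0.1323 + 22.8886 = 28.6949
Step 3: Objective decrease = 0.5 * g^T H^(-1) g = 14.3474


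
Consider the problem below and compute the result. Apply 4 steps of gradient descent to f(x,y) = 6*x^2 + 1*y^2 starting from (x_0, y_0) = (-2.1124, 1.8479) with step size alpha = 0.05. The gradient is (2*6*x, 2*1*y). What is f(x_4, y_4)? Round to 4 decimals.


Gradient descent on f(x,y) = 6*x^2 + 1*y^2.
Starting point: (-2.1124, 1.8479), alpha = 0.05
Step 1: grad_x = 2*6*-2.1124 = -25.3488, grad_y = 2*1*1.8479 = 3.6958
  x_1 = -2.1124 - 0.05*-25.3488 = -0.845
  y_1 = 1.8479 - 0.05*3.6958 = 1.6631
Step 2: grad_x = 2*6*-0.845 = -10.1395, grad_y = 2*1*1.6631 = 3.3262
  x_2 = -0.845 - 0.05*-10.1395 = -0.338
  y_2 = 1.6631 - 0.05*3.3262 = 1.4968
Step 3: grad_x = 2*6*-0.338 = -4.0558, grad_y = 2*1*1.4968 = 2.9936
  x_3 = -0.338 - 0.05*-4.0558 = -0.1352
  y_3 = 1.4968 - 0.05*2.9936 = 1.3471
Step 4: grad_x = 2*6*-0.1352 = -1.6223, grad_y = 2*1*1.3471 = 2.6942
  x_4 = -0.1352 - 0.05*-1.6223 = -0.0541
  y_4 = 1.3471 - 0.05*2.6942 = 1.2124
f(-0.0541, 1.2124) = 6*(-0.0541)^2 + 1*1.2124^2 = 1.4875


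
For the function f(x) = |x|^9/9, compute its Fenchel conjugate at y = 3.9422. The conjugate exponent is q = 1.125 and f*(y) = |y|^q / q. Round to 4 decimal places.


The conjugate exponent q satisfies 1/p + 1/q = 1.
p = 9, so q = 9/(9 - 1) = 1.125
|y|^q = 3.9422^1.125 = 4.6796
f*(3.9422) = 4.6796 / 1.125 = 4.1596


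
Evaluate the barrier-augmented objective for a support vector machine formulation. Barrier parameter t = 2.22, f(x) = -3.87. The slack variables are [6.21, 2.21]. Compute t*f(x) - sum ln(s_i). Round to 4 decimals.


Step 1: Compute log-barrier.
ln values: [1.8262, 0.793]
phi = -(1.8262 + 0.793) = -2.6192
Step 2: Compute augmented objective.
t*f(x) = 2.22*-3.87 = -8.5914
Total = -8.5914 - 2.6192 = -11.2106


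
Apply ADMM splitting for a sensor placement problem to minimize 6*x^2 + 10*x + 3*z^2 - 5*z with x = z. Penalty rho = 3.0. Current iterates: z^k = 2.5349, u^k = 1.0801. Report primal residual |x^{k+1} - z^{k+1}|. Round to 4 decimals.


ADMM iteration with rho = 3.0, z^k = 2.5349, u^k = 1.0801
Step 1: x-update.
Minimize 6*x^2 + 10*x + (3.0/2)*(x - 2.5349 + 1.0801)^2
FOC: (2*6 + 3.0)*x = -10 + 3.0*(2.5349 - 1.0801)
x^{k+1} = -0.3757
Step 2: z-update.
Minimize 3*z^2 - 5*z + (3.0/2)*(-0.3757 - z + 1.0801)^2
FOC: (2*3 + 3.0)*z = 5 + 3.0*(-0.3757 + 1.0801)
z^{k+1} = 0.7904
Step 3: u-update.
u^{k+1} = 1.0801 - 0.3757 - 0.7904 = -0.086
Step 4: Primal residual = |-0.3757 - 0.7904| = 1.1661


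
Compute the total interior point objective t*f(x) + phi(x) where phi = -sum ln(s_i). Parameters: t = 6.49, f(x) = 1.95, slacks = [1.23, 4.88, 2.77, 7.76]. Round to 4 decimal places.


Step 1: Compute log-barrier.
ln values: [0.207, 1.5851, 1.0188, 2.049]
phi = -(0.207 + 1.5851 + 1.0188 + 2.049) = -4.86
Step 2: Compute augmented objective.
t*f(x) = 6.49*1.95 = 12.6555
Total = 12.6555 - 4.86 = 7.7955


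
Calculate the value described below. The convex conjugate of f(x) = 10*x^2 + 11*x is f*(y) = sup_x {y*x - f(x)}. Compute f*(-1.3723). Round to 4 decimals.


f*(y) = sup_x {y*x - a*x^2 - b*x} = sup_x {(y-b)*x - a*x^2}
FOC: (y - b) - 2a*x = 0 => x* = (y - b)/(2a)
x* = (-1.3723 - 11)/(2*10) = -0.6186
f*(-1.3723) = (y-b)^2/(4a) = (-1.3723 - 11)^2/(4*10)
= 153.0738/40 = 3.8268


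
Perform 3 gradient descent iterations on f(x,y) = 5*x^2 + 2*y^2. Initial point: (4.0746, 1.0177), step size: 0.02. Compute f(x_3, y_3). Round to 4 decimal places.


Gradient descent on f(x,y) = 5*x^2 + 2*y^2.
Starting point: (4.0746, 1.0177), alpha = 0.02
Step 1: grad_x = 2*5*4.0746 = 40.746, grad_y = 2*2*1.0177 = 4.0708
  x_1 = 4.0746 - 0.02*40.746 = 3.2597
  y_1 = 1.0177 - 0.02*4.0708 = 0.9363
Step 2: grad_x = 2*5*3.2597 = 32.5968, grad_y = 2*2*0.9363 = 3.7451
  x_2 = 3.2597 - 0.02*32.5968 = 2.6077
  y_2 = 0.9363 - 0.02*3.7451 = 0.8614
Step 3: grad_x = 2*5*2.6077 = 26.0774, grad_y = 2*2*0.8614 = 3.4455
  x_3 = 2.6077 - 0.02*26.0774 = 2.0862
  y_3 = 0.8614 - 0.02*3.4455 = 0.7925
f(2.0862, 0.7925) = 5*2.0862^2 + 2*0.7925^2 = 23.0171


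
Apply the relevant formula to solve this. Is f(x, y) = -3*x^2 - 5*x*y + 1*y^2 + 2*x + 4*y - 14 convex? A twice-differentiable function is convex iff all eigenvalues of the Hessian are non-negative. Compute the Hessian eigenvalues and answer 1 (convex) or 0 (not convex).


The Hessian of f(x,y) = -3*x^2 - 5*x*y + 1*y^2 + 2*x + 4*y - 14 is:
H = [[-6, -5], [-5, 2]]
Trace = -6 + 2 = -4
Determinant = -6*2 - (-5)^2 = -37
Discriminant = (-4)^2 - 4*-37 = 164.0
Eigenvalues: lambda_1 = -8.4031, lambda_2 = 4.4031
The function is not convex.

0


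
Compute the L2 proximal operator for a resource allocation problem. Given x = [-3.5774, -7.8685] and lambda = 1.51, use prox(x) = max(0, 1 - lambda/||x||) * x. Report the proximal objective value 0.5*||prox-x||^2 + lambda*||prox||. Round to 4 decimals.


Step 1: Compute ||x||.
||x|| = 8.6436
Step 2: Compute scaling factor.
scale = max(0, 1 - 1.51/8.6436) = 0.8253
Step 3: prox(x) = [-2.9524, -6.4939]
||prox(x)|| = 7.1336
Step 4: Proximal objective.
0.5*||prox-x||^2 = 1.1401
lambda*||prox|| = 10.7717
Total = 11.9117


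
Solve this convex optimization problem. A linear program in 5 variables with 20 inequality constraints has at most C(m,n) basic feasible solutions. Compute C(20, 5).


Each vertex corresponds to some choice of n active constraints out of m, so the number of vertices is at most C(m, n) = m! / (n!(m-n)!).
m = 20, n = 5
Numerator: 20 * 19 * 18 * 17 * 16
Denominator: 5! = 120
C(20, 5) = 15504


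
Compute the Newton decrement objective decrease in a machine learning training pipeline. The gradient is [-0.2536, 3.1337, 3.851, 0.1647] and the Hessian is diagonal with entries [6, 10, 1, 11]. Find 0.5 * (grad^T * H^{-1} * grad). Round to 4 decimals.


Step 1: H is diagonal, so H^(-1) * g = [-0.0423, 0.3134, 3.851, 0.015].
Step 2: g^T H^(-1) g = sum_i g_i^2 / H_ii
  = (-0.2536)^2/6 + (3.1337)^2/10 + (3.851)^2/1 + (0.1647)^2/11
  = 0.0107 + 0.982 + 14.8302 + 0.0025 = 15.8254
Step 3: Objective decrease = 0.5 * g^T H^(-1) g = 7.9127


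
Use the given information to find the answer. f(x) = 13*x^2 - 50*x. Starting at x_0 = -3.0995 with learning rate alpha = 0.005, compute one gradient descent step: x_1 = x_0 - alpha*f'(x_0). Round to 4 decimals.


We compute the gradient at x_0 and apply the update.
f'(x) = 26*x - 50
f'(-3.0995) = 26*-3.0995 - 50 = -130.587
x_1 = -3.0995 - 0.005*-130.587 = -2.4466


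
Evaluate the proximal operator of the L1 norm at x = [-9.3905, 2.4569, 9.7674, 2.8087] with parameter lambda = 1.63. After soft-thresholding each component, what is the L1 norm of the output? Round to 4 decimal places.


Soft-thresholding with lambda = 1.63:
prox(-9.3905) = sign(-9.3905)*max(|-9.3905| - 1.63, 0) = -7.7605
prox(2.4569) = sign(2.4569)*max(|2.4569| - 1.63, 0) = 0.8269
prox(9.7674) = sign(9.7674)*max(|9.7674| - 1.63, 0) = 8.1374
prox(2.8087) = sign(2.8087)*max(|2.8087| - 1.63, 0) = 1.1787
prox(x) = [-7.7605, 0.8269, 8.1374, 1.1787]
||prox(x)||_1 = 7.7605 + 0.8269 + 8.1374 + 1.1787 = 17.9035


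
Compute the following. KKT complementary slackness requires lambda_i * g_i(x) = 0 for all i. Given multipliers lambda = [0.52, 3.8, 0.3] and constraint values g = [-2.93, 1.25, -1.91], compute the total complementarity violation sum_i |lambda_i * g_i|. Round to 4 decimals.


KKT complementary slackness check:
lambda_1 * g_1 = 0.52 * -2.93 = -1.5236
lambda_2 * g_2 = 3.8 * 1.25 = 4.75
lambda_3 * g_3 = 0.3 * -1.91 = -0.573
Total violation = 1.5236 + 4.75 + 0.573 = 6.8466


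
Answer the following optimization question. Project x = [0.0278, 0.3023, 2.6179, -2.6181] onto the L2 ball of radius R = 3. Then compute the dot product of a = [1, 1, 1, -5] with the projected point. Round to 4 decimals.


Step 1: Compute ||x|| (intermediates to 6 decimals).
||x|| = sqrt(0.0278^2 + 0.3023^2 + 2.6179^2 + (-2.6181)^2) = 3.714836
Step 2: Project.
Since ||x|| > R, scale = R/||x|| = 3/3.714836 = 0.807573, proj(x) = scale * x
proj(x) = [0.022451, 0.244129, 2.114145, -2.114307]
Step 3: Dot product.
a^T * proj(x) = 1*0.022451 + 1*0.244129 + 1*2.114145 - 5*(-2.114307) = 12.9523


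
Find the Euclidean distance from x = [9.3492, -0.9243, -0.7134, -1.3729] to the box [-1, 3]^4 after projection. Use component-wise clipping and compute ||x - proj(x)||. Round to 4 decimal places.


Project each component onto [-1, 3].
clip(9.3492) = 3.0, clip(-0.9243) = -0.9243, clip(-0.7134) = -0.7134, clip(-1.3729) = -1.0
Projection = [3.0, -0.9243, -0.7134, -1.0]
Squared diffs: [40.3123, 0.0, 0.0, 0.1391]
Distance = sqrt(40.4514) = 6.3601


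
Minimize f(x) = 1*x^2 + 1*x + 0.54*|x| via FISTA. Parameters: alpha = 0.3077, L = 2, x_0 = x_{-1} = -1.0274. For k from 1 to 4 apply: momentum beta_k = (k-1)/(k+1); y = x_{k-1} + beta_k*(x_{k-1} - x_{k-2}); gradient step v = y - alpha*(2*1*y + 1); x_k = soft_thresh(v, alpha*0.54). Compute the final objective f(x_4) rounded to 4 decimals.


FISTA on f(x) = 1*x^2 + 1*x + 0.54*|x|
L = 2, alpha = 0.3077
Iteration 1: beta = 0.0, y = -1.0274 + 0.0*(-1.0274 + 1.0274) = -1.0274
  grad(y) = -1.0548, v = y - alpha*grad = -0.7028
  prox(v) = soft_thresh(-0.7028, 0.1662) = -0.5367
Iteration 2: beta = 0.3333, y = -0.5367 + 0.3333*(-0.5367 + 1.0274) = -0.3731
  grad(y) = 0.2538, v = y - alpha*grad = -0.4512
  prox(v) = soft_thresh(-0.4512, 0.1662) = -0.285
Iteration 3: beta = 0.5, y = -0.285 + 0.5*(-0.285 + 0.5367) = -0.1592
  grad(y) = 0.6816, v = y - alpha*grad = -0.3689
  prox(v) = soft_thresh(-0.3689, 0.1662) = -0.2028
Iteration 4: beta = 0.6, y = -0.2028 + 0.6*(-0.2028 + 0.285) = -0.1534
  grad(y) = 0.6932, v = y - alpha*grad = -0.3667
  prox(v) = soft_thresh(-0.3667, 0.1662) = -0.2005
f(x_4) = 1*(-0.2005)^2 + 1*(-0.2005) + 0.54*|-0.2005| = -0.052


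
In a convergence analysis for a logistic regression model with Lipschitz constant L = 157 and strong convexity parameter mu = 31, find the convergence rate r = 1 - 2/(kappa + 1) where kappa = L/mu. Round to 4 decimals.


Step 1: Compute the condition number.
kappa = L/mu = 157/31 = 5.0645
Step 2: Compute the convergence rate.
r = 1 - 2/(kappa + 1) = 1 - 2*mu/(L + mu) = (L - mu)/(L + mu) = 126/188 = 0.6702


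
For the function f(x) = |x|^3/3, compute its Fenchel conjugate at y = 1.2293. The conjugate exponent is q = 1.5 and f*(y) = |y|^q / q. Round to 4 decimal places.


The conjugate exponent q satisfies 1/p + 1/q = 1.
p = 3, so q = 3/(3 - 1) = 1.5
|y|^q = 1.2293^1.5 = 1.363
f*(1.2293) = 1.363 / 1.5 = 0.9086


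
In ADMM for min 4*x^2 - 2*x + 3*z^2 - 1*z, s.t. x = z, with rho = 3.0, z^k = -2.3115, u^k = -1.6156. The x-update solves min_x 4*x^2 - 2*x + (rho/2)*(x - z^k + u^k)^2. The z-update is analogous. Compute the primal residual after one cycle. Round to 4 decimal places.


ADMM iteration with rho = 3.0, z^k = -2.3115, u^k = -1.6156
Step 1: x-update.
Minimize 4*x^2 - 2*x + (3.0/2)*(x + 2.3115 - 1.6156)^2
FOC: (2*4 + 3.0)*x = 2 + 3.0*(-2.3115 + 1.6156)
x^{k+1} = -0.008
Step 2: z-update.
Minimize 3*z^2 - 1*z + (3.0/2)*(-0.008 - z - 1.6156)^2
FOC: (2*3 + 3.0)*z = 1 + 3.0*(-0.008 - 1.6156)
z^{k+1} = -0.4301
Step 3: u-update.
u^{k+1} = -1.6156 - 0.008 + 0.4301 = -1.1935
Step 4: Primal residual = |-0.008 + 0.4301| = 0.4221


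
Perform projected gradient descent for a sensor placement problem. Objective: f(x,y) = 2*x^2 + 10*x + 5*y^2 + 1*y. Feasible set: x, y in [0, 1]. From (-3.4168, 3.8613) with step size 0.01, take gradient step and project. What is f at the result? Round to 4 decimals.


Step 1: Compute gradient at (-3.4168, 3.8613).
grad_x = 2*2*-3.4168 + 10 = -3.6672
grad_y = 2*5*3.8613 + 1 = 39.613
Step 2: Gradient step.
x_raw = -3.4168 - 0.01*-3.6672 = -3.3801
y_raw = 3.8613 - 0.01*39.613 = 3.4652
Step 3: Project onto [0, 1].
x_proj = clip(-3.3801) = 0.0
y_proj = clip(3.4652) = 1.0
Step 4: Evaluate f.
f(0.0, 1.0) = 6.0


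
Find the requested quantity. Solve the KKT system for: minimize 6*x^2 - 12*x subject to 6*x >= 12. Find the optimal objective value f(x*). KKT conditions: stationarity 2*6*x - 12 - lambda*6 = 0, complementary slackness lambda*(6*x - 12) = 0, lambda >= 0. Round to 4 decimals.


Step 1: Try lambda = 0 (constraint inactive).
x_unc = 12/(2*6) = 1.0
Check: 6*1.0 = 6.0 < 12 -- violated!
Step 2: Constraint must be active: 6*x = 12
x* = 12/6 = 2.0
lambda = (2*6*2.0 - 12)/6 = 2.0
Step 3: Compute optimal value.
f(x*) = 6*2.0^2 - 12*2.0 = 0.0


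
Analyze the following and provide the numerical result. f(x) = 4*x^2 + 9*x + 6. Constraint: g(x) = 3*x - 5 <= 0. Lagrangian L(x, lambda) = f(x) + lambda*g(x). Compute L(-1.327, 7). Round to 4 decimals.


Step 1: Evaluate f(x).
f(-1.327) = 4*(-1.327)^2 + 9*(-1.327) + 6 = 1.1007
Step 2: Evaluate g(x).
g(-1.327) = 3*-1.327 - 5 = -8.981
Step 3: Compute Lagrangian.
L = 1.1007 + 7*-8.981 = -61.7663


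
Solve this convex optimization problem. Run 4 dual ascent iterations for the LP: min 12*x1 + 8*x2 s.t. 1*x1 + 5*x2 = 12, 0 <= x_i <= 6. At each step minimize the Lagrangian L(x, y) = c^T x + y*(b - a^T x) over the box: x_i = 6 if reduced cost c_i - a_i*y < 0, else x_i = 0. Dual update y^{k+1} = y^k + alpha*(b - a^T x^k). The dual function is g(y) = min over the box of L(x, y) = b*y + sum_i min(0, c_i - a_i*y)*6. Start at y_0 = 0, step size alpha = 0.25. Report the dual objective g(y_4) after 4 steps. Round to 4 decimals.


Dual ascent for LP: min 12*x1 + 8*x2, 1*x1 + 5*x2 = 12, 0 <= x_i <= 6
Step 1: y^k = 0.0, reduced costs: (12.0, 8.0)
  x^k = (0.0, 0.0), subgradient = b - a^T x = 12.0
  y^{k+1} = 0.0 + 0.25*12.0 = 3.0
Step 2: y^k = 3.0, reduced costs: (9.0, -7.0)
  x^k = (0.0, 6.0), subgradient = b - a^T x = -18.0
  y^{k+1} = 3.0 + 0.25*-18.0 = -1.5
Step 3: y^k = -1.5, reduced costs: (13.5, 15.5)
  x^k = (0.0, 0.0), subgradient = b - a^T x = 12.0
  y^{k+1} = -1.5 + 0.25*12.0 = 1.5
Step 4: y^k = 1.5, reduced costs: (10.5, 0.5)
  x^k = (0.0, 0.0), subgradient = b - a^T x = 12.0
  y^{k+1} = 1.5 + 0.25*12.0 = 4.5
Dual objective at y_4 = 4.5: reduced costs (7.5, -14.5), box minimizer x = (0.0, 6.0)
g(y_4) = b*y + (c1 - a1*y)*x1 + (c2 - a2*y)*x2 = 12*4.5 + 7.5*0.0 + (-14.5)*6.0 = 54.0 + 0.0 - 87.0 = -33.0


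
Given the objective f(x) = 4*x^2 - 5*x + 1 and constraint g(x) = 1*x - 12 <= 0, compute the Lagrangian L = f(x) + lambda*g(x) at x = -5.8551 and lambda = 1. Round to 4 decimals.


Step 1: Evaluate f(x).
f(-5.8551) = 4*(-5.8551)^2 - 5*(-5.8551) + 1 = 167.4043
Step 2: Evaluate g(x).
g(-5.8551) = 1*-5.8551 - 12 = -17.8551
Step 3: Compute Lagrangian.
L = 167.4043 + 1*-17.8551 = 149.5492


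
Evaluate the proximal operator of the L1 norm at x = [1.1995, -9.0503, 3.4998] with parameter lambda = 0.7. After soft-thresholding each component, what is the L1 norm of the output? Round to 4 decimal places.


Soft-thresholding with lambda = 0.7:
prox(1.1995) = sign(1.1995)*max(|1.1995| - 0.7, 0) = 0.4995
prox(-9.0503) = sign(-9.0503)*max(|-9.0503| - 0.7, 0) = -8.3503
prox(3.4998) = sign(3.4998)*max(|3.4998| - 0.7, 0) = 2.7998
prox(x) = [0.4995, -8.3503, 2.7998]
||prox(x)||_1 = 0.4995 + 8.3503 + 2.7998 = 11.6496


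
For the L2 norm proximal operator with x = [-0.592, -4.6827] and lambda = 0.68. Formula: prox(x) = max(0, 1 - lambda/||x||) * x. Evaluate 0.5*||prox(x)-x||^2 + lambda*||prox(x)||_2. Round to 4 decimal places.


Step 1: Compute ||x||.
||x|| = 4.72
Step 2: Compute scaling factor.
scale = max(0, 1 - 0.68/4.72) = 0.8559
Step 3: prox(x) = [-0.5067, -4.0081]
||prox(x)|| = 4.04
Step 4: Proximal objective.
0.5*||prox-x||^2 = 0.2312
lambda*||prox|| = 2.7472
Total = 2.9784


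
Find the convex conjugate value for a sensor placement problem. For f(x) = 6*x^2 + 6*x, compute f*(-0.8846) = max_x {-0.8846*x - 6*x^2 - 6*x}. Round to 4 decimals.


f*(y) = sup_x {y*x - a*x^2 - b*x} = sup_x {(y-b)*x - a*x^2}
FOC: (y - b) - 2a*x = 0 => x* = (y - b)/(2a)
x* = (-0.8846 - 6)/(2*6) = -0.5737
f*(-0.8846) = (y-b)^2/(4a) = (-0.8846 - 6)^2/(4*6)
= 47.3977/24 = 1.9749


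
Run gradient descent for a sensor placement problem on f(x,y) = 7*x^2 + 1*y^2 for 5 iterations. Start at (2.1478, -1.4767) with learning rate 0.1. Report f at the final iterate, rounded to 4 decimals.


Gradient descent on f(x,y) = 7*x^2 + 1*y^2.
Starting point: (2.1478, -1.4767), alpha = 0.1
Step 1: grad_x = 2*7*2.1478 = 30.0692, grad_y = 2*1*-1.4767 = -2.9534
  x_1 = 2.1478 - 0.1*30.0692 = -0.8591
  y_1 = -1.4767 - 0.1*-2.9534 = -1.1814
Step 2: grad_x = 2*7*-0.8591 = -12.0277, grad_y = 2*1*-1.1814 = -2.3627
  x_2 = -0.8591 - 0.1*-12.0277 = 0.3436
  y_2 = -1.1814 - 0.1*-2.3627 = -0.9451
Step 3: grad_x = 2*7*0.3436 = 4.8111, grad_y = 2*1*-0.9451 = -1.8902
  x_3 = 0.3436 - 0.1*4.8111 = -0.1375
  y_3 = -0.9451 - 0.1*-1.8902 = -0.7561
Step 4: grad_x = 2*7*-0.1375 = -1.9244, grad_y = 2*1*-0.7561 = -1.5121
  x_4 = -0.1375 - 0.1*-1.9244 = 0.055
  y_4 = -0.7561 - 0.1*-1.5121 = -0.6049
Step 5: grad_x = 2*7*0.055 = 0.7698, grad_y = 2*1*-0.6049 = -1.2097
  x_5 = 0.055 - 0.1*0.7698 = -0.022
  y_5 = -0.6049 - 0.1*-1.2097 = -0.4839
f(-0.022, -0.4839) = 7*(-0.022)^2 + 1*(-0.4839)^2 = 0.2375


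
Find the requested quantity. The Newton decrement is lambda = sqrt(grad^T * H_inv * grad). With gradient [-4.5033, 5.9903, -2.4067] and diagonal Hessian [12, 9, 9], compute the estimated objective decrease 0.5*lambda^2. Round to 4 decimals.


Step 1: H is diagonal, so H^(-1) * g = [-0.3753, 0.6656, -0.2674].
Step 2: g^T H^(-1) g = sum_i g_i^2 / H_ii
  = (-4.5033)^2/12 + (5.9903)^2/9 + (-2.4067)^2/9
  = 1.69 + 3.9871 + 0.6436 = 6.3206
Step 3: Objective decrease = 0.5 * g^T H^(-1) g = 3.1603


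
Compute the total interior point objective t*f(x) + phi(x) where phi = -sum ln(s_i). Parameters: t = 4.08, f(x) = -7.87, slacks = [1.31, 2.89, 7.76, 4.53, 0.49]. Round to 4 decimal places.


Step 1: Compute log-barrier.
ln values: [0.27, 1.0613, 2.049, 1.5107, -0.7133]
phi = -(0.27 + 1.0613 + 2.049 + 1.5107 - 0.7133) = -4.1776
Step 2: Compute augmented objective.
t*f(x) = 4.08*-7.87 = -32.1096
Total = -32.1096 - 4.1776 = -36.2872


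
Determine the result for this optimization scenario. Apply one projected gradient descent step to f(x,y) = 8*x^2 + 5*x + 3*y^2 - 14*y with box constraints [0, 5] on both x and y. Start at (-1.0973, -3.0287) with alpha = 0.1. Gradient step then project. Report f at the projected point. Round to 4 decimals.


Step 1: Compute gradient at (-1.0973, -3.0287).
grad_x = 2*8*-1.0973 + 5 = -12.5568
grad_y = 2*3*-3.0287 - 14 = -32.1722
Step 2: Gradient step.
x_raw = -1.0973 - 0.1*-12.5568 = 0.1584
y_raw = -3.0287 - 0.1*-32.1722 = 0.1885
Step 3: Project onto [0, 5].
x_proj = clip(0.1584) = 0.1584
y_proj = clip(0.1885) = 0.1885
Step 4: Evaluate f.
f(0.1584, 0.1885) = -1.5401


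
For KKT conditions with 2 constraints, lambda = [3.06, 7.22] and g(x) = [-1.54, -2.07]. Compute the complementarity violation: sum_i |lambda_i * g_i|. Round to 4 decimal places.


KKT complementary slackness check:
lambda_1 * g_1 = 3.06 * -1.54 = -4.7124
lambda_2 * g_2 = 7.22 * -2.07 = -14.9454
Total violation = 4.7124 + 14.9454 = 19.6578


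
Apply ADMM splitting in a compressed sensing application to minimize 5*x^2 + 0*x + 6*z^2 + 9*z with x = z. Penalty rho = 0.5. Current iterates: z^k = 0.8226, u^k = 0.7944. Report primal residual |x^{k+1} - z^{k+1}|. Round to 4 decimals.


ADMM iteration with rho = 0.5, z^k = 0.8226, u^k = 0.7944
Step 1: x-update.
Minimize 5*x^2 + 0*x + (0.5/2)*(x - 0.8226 + 0.7944)^2
FOC: (2*5 + 0.5)*x = 0 + 0.5*(0.8226 - 0.7944)
x^{k+1} = 0.0013
Step 2: z-update.
Minimize 6*z^2 + 9*z + (0.5/2)*(0.0013 - z + 0.7944)^2
FOC: (2*6 + 0.5)*z = -9 + 0.5*(0.0013 + 0.7944)
z^{k+1} = -0.6882
Step 3: u-update.
u^{k+1} = 0.7944 + 0.0013 + 0.6882 = 1.4839
Step 4: Primal residual = |0.0013 + 0.6882| = 0.6895


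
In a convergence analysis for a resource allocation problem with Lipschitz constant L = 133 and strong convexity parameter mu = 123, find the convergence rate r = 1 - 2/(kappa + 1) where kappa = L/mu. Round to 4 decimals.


Step 1: Compute the condition number.
kappa = L/mu = 133/123 = 1.0813
Step 2: Compute the convergence rate.
r = 1 - 2/(kappa + 1) = 1 - 2*mu/(L + mu) = (L - mu)/(L + mu) = 10/256 = 0.0391


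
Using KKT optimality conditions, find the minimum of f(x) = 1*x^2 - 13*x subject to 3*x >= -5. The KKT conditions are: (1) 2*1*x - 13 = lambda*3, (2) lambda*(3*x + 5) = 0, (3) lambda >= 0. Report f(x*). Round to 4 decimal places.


Step 1: Try lambda = 0 (constraint inactive).
Stationarity: 2*1*x - 13 = 0
x* = 13/(2*1) = 6.5
Check constraint: 3*6.5 = 19.5 >= -5 -- satisfied.
Step 2: Compute optimal value.
f(x*) = 1*6.5^2 - 13*6.5 = -42.25


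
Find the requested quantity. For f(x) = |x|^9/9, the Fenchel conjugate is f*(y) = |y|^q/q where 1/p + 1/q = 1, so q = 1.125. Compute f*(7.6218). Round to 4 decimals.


The conjugate exponent q satisfies 1/p + 1/q = 1.
p = 9, so q = 9/(9 - 1) = 1.125
|y|^q = 7.6218^1.125 = 9.8246
f*(7.6218) = 9.8246 / 1.125 = 8.733


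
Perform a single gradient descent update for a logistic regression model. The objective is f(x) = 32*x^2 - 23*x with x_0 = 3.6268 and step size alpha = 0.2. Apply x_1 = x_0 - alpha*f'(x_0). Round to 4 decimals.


We compute the gradient at x_0 and apply the update.
f'(x) = 64*x - 23
f'(3.6268) = 64*3.6268 - 23 = 209.1152
x_1 = 3.6268 - 0.2*209.1152 = -38.1962


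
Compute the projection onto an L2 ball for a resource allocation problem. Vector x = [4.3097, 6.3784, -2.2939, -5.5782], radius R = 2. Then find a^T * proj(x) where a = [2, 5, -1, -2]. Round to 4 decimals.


Step 1: Compute ||x|| (intermediates to 6 decimals).
||x|| = sqrt(4.3097^2 + 6.3784^2 + (-2.2939)^2 + (-5.5782)^2) = 9.779355
Step 2: Project.
Since ||x|| > R, scale = R/||x|| = 2/9.779355 = 0.204512, proj(x) = scale * x
proj(x) = [0.881385, 1.304459, -0.46913, -1.140809]
Step 3: Dot product.
a^T * proj(x) = 2*0.881385 + 5*1.304459 - 1*(-0.46913) - 2*(-1.140809) = 11.0358


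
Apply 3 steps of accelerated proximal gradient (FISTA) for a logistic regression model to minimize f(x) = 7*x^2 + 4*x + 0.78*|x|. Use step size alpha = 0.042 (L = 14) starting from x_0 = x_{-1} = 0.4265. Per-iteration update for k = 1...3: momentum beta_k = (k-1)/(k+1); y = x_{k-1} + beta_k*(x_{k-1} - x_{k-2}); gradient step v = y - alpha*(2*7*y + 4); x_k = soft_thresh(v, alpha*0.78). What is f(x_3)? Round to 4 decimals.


FISTA on f(x) = 7*x^2 + 4*x + 0.78*|x|
L = 14, alpha = 0.042
Iteration 1: beta = 0.0, y = 0.4265 + 0.0*(0.4265 - 0.4265) = 0.4265
  grad(y) = 9.971, v = y - alpha*grad = 0.0077
  prox(v) = soft_thresh(0.0077, 0.0328) = 0.0
Iteration 2: beta = 0.3333, y = 0.0 + 0.3333*(0.0 - 0.4265) = -0.1422
  grad(y) = 2.0097, v = y - alpha*grad = -0.2266
  prox(v) = soft_thresh(-0.2266, 0.0328) = -0.1938
Iteration 3: beta = 0.5, y = -0.1938 + 0.5*(-0.1938 - 0.0) = -0.2907
  grad(y) = -0.0701, v = y - alpha*grad = -0.2878
  prox(v) = soft_thresh(-0.2878, 0.0328) = -0.255
f(x_3) = 7*(-0.255)^2 + 4*(-0.255) + 0.78*|-0.255| = -0.3659


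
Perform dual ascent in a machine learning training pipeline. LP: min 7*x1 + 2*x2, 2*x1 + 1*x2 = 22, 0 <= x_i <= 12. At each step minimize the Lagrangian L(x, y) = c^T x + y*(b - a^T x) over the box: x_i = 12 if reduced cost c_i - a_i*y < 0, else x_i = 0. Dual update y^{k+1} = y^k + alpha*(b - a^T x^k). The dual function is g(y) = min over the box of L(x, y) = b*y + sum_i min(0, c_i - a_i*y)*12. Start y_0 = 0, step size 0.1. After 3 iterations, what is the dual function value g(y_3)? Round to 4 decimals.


Dual ascent for LP: min 7*x1 + 2*x2, 2*x1 + 1*x2 = 22, 0 <= x_i <= 12
Step 1: y^k = 0.0, reduced costs: (7.0, 2.0)
  x^k = (0.0, 0.0), subgradient = b - a^T x = 22.0
  y^{k+1} = 0.0 + 0.1*22.0 = 2.2
Step 2: y^k = 2.2, reduced costs: (2.6, -0.2)
  x^k = (0.0, 12.0), subgradient = b - a^T x = 10.0
  y^{k+1} = 2.2 + 0.1*10.0 = 3.2
Step 3: y^k = 3.2, reduced costs: (0.6, -1.2)
  x^k = (0.0, 12.0), subgradient = b - a^T x = 10.0
  y^{k+1} = 3.2 + 0.1*10.0 = 4.2
Dual objective at y_3 = 4.2: reduced costs (-1.4, -2.2), box minimizer x = (12.0, 12.0)
g(y_3) = b*y + (c1 - a1*y)*x1 + (c2 - a2*y)*x2 = 22*4.2 + (-1.4)*12.0 + (-2.2)*12.0 = 92.4 - 16.8 - 26.4 = 49.2


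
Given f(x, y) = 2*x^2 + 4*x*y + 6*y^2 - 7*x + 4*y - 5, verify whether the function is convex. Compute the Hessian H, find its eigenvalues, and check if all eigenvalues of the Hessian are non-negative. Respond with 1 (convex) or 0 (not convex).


The Hessian of f(x,y) = 2*x^2 + 4*x*y + 6*y^2 - 7*x + 4*y - 5 is:
H = [[4, 4], [4, 12]]
Trace = 4 + 12 = 16
Determinant = 4*12 - (4)^2 = 32
Discriminant = (16)^2 - 4*32 = 128.0
Eigenvalues: lambda_1 = 2.3431, lambda_2 = 13.6569
The function is convex.

1


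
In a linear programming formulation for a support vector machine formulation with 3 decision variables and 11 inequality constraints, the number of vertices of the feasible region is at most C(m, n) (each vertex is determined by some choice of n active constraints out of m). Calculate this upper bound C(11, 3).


Each vertex corresponds to some choice of n active constraints out of m, so the number of vertices is at most C(m, n) = m! / (n!(m-n)!).
m = 11, n = 3
Numerator: 11 * 10 * 9
Denominator: 3! = 6
C(11, 3) = 165


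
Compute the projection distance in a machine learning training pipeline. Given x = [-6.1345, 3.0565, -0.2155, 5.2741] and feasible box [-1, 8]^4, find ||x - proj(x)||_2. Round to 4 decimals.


Project each component onto [-1, 8].
clip(-6.1345) = -1.0, clip(3.0565) = 3.0565, clip(-0.2155) = -0.2155, clip(5.2741) = 5.2741
Projection = [-1.0, 3.0565, -0.2155, 5.2741]
Squared diffs: [26.3631, 0.0, 0.0, 0.0]
Distance = sqrt(26.3631) = 5.1345


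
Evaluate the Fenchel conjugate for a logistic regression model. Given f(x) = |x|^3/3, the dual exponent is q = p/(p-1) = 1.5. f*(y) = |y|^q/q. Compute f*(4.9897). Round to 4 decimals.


The conjugate exponent q satisfies 1/p + 1/q = 1.
p = 3, so q = 3/(3 - 1) = 1.5
|y|^q = 4.9897^1.5 = 11.1458
f*(4.9897) = 11.1458 / 1.5 = 7.4305


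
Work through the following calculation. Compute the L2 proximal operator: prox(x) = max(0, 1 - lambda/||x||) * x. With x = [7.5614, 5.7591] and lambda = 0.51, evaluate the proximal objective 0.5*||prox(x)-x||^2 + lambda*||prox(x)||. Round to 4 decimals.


Step 1: Compute ||x||.
||x|| = 9.5048
Step 2: Compute scaling factor.
scale = max(0, 1 - 0.51/9.5048) = 0.9463
Step 3: prox(x) = [7.1557, 5.4501]
||prox(x)|| = 8.9948
Step 4: Proximal objective.
0.5*||prox-x||^2 = 0.1301
lambda*||prox|| = 4.5873
Total = 4.7174


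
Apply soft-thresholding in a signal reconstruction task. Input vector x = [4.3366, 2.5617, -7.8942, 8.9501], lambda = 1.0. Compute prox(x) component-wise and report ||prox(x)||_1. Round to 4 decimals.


Soft-thresholding with lambda = 1.0:
prox(4.3366) = sign(4.3366)*max(|4.3366| - 1.0, 0) = 3.3366
prox(2.5617) = sign(2.5617)*max(|2.5617| - 1.0, 0) = 1.5617
prox(-7.8942) = sign(-7.8942)*max(|-7.8942| - 1.0, 0) = -6.8942
prox(8.9501) = sign(8.9501)*max(|8.9501| - 1.0, 0) = 7.9501
prox(x) = [3.3366, 1.5617, -6.8942, 7.9501]
||prox(x)||_1 = 3.3366 + 1.5617 + 6.8942 + 7.9501 = 19.7426


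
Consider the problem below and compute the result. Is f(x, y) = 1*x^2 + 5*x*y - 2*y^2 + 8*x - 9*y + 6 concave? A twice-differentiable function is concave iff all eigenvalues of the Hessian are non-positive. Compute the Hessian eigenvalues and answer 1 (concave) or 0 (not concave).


The Hessian of f(x,y) = 1*x^2 + 5*x*y - 2*y^2 + 8*x - 9*y + 6 is:
H = [[2, 5], [5, -4]]
Trace = 2 - 4 = -2
Determinant = 2*-4 - (5)^2 = -33
Discriminant = (-2)^2 - 4*-33 = 136.0
Eigenvalues: lambda_1 = -6.831, lambda_2 = 4.831
The function is not concave.

0


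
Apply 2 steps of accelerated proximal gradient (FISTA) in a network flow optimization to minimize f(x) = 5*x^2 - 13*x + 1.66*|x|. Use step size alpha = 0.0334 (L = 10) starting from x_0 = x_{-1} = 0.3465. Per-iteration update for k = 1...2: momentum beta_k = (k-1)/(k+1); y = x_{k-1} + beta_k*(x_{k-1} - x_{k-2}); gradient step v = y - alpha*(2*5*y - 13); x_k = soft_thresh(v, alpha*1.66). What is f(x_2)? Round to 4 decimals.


FISTA on f(x) = 5*x^2 - 13*x + 1.66*|x|
L = 10, alpha = 0.0334
Iteration 1: beta = 0.0, y = 0.3465 + 0.0*(0.3465 - 0.3465) = 0.3465
  grad(y) = -9.535, v = y - alpha*grad = 0.665
  prox(v) = soft_thresh(0.665, 0.0554) = 0.6095
Iteration 2: beta = 0.3333, y = 0.6095 + 0.3333*(0.6095 - 0.3465) = 0.6972
  grad(y) = -6.028, v = y - alpha*grad = 0.8985
  prox(v) = soft_thresh(0.8985, 0.0554) = 0.8431
f(x_2) = 5*0.8431^2 - 13*0.8431 + 1.66*|0.8431| = -6.0066


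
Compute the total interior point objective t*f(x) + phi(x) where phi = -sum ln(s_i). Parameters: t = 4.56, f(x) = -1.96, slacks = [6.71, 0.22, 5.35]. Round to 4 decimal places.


Step 1: Compute log-barrier.
ln values: [1.9036, -1.5141, 1.6771]
phi = -(1.9036 - 1.5141 + 1.6771) = -2.0666
Step 2: Compute augmented objective.
t*f(x) = 4.56*-1.96 = -8.9376
Total = -8.9376 - 2.0666 = -11.0042


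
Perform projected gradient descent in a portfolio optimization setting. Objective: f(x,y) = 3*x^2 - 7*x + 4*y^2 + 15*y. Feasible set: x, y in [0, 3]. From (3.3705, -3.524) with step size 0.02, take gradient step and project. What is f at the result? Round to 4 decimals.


Step 1: Compute gradient at (3.3705, -3.524).
grad_x = 2*3*3.3705 - 7 = 13.223
grad_y = 2*4*-3.524 + 15 = -13.192
Step 2: Gradient step.
x_raw = 3.3705 - 0.02*13.223 = 3.106
y_raw = -3.524 - 0.02*-13.192 = -3.2602
Step 3: Project onto [0, 3].
x_proj = clip(3.106) = 3.0
y_proj = clip(-3.2602) = 0.0
Step 4: Evaluate f.
f(3.0, 0.0) = 6.0


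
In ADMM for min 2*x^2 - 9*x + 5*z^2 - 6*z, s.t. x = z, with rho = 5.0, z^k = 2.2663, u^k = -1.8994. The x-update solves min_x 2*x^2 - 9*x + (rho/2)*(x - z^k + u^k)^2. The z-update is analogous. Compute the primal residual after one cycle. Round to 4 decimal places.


ADMM iteration with rho = 5.0, z^k = 2.2663, u^k = -1.8994
Step 1: x-update.
Minimize 2*x^2 - 9*x + (5.0/2)*(x - 2.2663 - 1.8994)^2
FOC: (2*2 + 5.0)*x = 9 + 5.0*(2.2663 + 1.8994)
x^{k+1} = 3.3143
Step 2: z-update.
Minimize 5*z^2 - 6*z + (5.0/2)*(3.3143 - z - 1.8994)^2
FOC: (2*5 + 5.0)*z = 6 + 5.0*(3.3143 - 1.8994)
z^{k+1} = 0.8716
Step 3: u-update.
u^{k+1} = -1.8994 + 3.3143 - 0.8716 = 0.5433
Step 4: Primal residual = |3.3143 - 0.8716| = 2.4427


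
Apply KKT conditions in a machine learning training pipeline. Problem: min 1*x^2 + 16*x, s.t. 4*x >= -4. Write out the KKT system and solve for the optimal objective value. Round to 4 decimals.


Step 1: Try lambda = 0 (constraint inactive).
x_unc = -16/(2*1) = -8.0
Check: 4*-8.0 = -32.0 < -4 -- violated!
Step 2: Constraint must be active: 4*x = -4
x* = -4/4 = -1.0
lambda = (2*1*(-1.0) + 16)/4 = 3.5
Step 3: Compute optimal value.
f(x*) = 1*(-1.0)^2 + 16*(-1.0) = -15.0


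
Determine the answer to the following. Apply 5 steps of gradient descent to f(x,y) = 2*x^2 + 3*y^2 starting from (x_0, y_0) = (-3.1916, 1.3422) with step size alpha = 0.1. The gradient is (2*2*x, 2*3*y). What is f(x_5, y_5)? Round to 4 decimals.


Gradient descent on f(x,y) = 2*x^2 + 3*y^2.
Starting point: (-3.1916, 1.3422), alpha = 0.1
Step 1: grad_x = 2*2*-3.1916 = -12.7664, grad_y = 2*3*1.3422 = 8.0532
  x_1 = -3.1916 - 0.1*-12.7664 = -1.915
  y_1 = 1.3422 - 0.1*8.0532 = 0.5369
Step 2: grad_x = 2*2*-1.915 = -7.6598, grad_y = 2*3*0.5369 = 3.2213
  x_2 = -1.915 - 0.1*-7.6598 = -1.149
  y_2 = 0.5369 - 0.1*3.2213 = 0.2148
Step 3: grad_x = 2*2*-1.149 = -4.5959, grad_y = 2*3*0.2148 = 1.2885
  x_3 = -1.149 - 0.1*-4.5959 = -0.6894
  y_3 = 0.2148 - 0.1*1.2885 = 0.0859
Step 4: grad_x = 2*2*-0.6894 = -2.7575, grad_y = 2*3*0.0859 = 0.5154
  x_4 = -0.6894 - 0.1*-2.7575 = -0.4136
  y_4 = 0.0859 - 0.1*0.5154 = 0.0344
Step 5: grad_x = 2*2*-0.4136 = -1.6545, grad_y = 2*3*0.0344 = 0.2062
  x_5 = -0.4136 - 0.1*-1.6545 = -0.2482
  y_5 = 0.0344 - 0.1*0.2062 = 0.0137
f(-0.2482, 0.0137) = 2*(-0.2482)^2 + 3*0.0137^2 = 0.1238


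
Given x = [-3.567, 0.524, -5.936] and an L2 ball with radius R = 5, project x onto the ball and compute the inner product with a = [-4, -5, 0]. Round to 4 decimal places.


Step 1: Compute ||x|| (intermediates to 6 decimals).
||x|| = sqrt((-3.567)^2 + 0.524^2 + (-5.936)^2) = 6.945082
Step 2: Project.
Since ||x|| > R, scale = R/||x|| = 5/6.945082 = 0.719934, proj(x) = scale * x
proj(x) = [-2.568005, 0.377245, -4.273528]
Step 3: Dot product.
a^T * proj(x) = -4*(-2.568005) - 5*0.377245 + 0*(-4.273528) = 8.3858


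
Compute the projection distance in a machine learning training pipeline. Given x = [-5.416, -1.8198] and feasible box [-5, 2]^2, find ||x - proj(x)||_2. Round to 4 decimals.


Project each component onto [-5, 2].
clip(-5.416) = -5.0, clip(-1.8198) = -1.8198
Projection = [-5.0, -1.8198]
Squared diffs: [0.1731, 0.0]
Distance = sqrt(0.1731) = 0.416


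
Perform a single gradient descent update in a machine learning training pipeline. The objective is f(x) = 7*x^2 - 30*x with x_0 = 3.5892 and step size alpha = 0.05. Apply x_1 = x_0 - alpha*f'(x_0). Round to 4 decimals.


We compute the gradient at x_0 and apply the update.
f'(x) = 14*x - 30
f'(3.5892) = 14*3.5892 - 30 = 20.2488
x_1 = 3.5892 - 0.05*20.2488 = 2.5768


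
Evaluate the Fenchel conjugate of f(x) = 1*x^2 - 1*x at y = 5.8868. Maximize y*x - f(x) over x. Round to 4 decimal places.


f*(y) = sup_x {y*x - a*x^2 - b*x} = sup_x {(y-b)*x - a*x^2}
FOC: (y - b) - 2a*x = 0 => x* = (y - b)/(2a)
x* = (5.8868 + 1)/(2*1) = 3.4434
f*(5.8868) = (y-b)^2/(4a) = (5.8868 + 1)^2/(4*1)
= 47.428/4 = 11.857


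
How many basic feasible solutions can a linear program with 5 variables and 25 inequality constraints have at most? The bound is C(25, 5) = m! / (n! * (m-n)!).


Each vertex corresponds to some choice of n active constraints out of m, so the number of vertices is at most C(m, n) = m! / (n!(m-n)!).
m = 25, n = 5
Numerator: 25 * 24 * 23 * 22 * 21
Denominator: 5! = 120
C(25, 5) = 53130


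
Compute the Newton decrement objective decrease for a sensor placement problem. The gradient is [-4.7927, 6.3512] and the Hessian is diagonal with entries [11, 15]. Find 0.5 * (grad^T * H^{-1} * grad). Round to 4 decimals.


Step 1: H is diagonal, so H^(-1) * g = [-0.4357, 0.4234].
Step 2: g^T H^(-1) g = sum_i g_i^2 / H_ii
  = (-4.7927)^2/11 + (6.3512)^2/15
  = 2.0882 + 2.6892 = 4.7774
Step 3: Objective decrease = 0.5 * g^T H^(-1) g = 2.3887


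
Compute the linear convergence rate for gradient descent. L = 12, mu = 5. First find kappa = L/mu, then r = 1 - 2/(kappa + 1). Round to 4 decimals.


Step 1: Compute the condition number.
kappa = L/mu = 12/5 = 2.4
Step 2: Compute the convergence rate.
r = 1 - 2/(kappa + 1) = 1 - 2*mu/(L + mu) = (L - mu)/(L + mu) = 7/17 = 0.4118


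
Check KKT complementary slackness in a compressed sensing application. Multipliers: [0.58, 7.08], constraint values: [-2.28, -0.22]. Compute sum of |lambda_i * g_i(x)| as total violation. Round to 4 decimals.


KKT complementary slackness check:
lambda_1 * g_1 = 0.58 * -2.28 = -1.3224
lambda_2 * g_2 = 7.08 * -0.22 = -1.5576
Total violation = 1.3224 + 1.5576 = 2.88
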